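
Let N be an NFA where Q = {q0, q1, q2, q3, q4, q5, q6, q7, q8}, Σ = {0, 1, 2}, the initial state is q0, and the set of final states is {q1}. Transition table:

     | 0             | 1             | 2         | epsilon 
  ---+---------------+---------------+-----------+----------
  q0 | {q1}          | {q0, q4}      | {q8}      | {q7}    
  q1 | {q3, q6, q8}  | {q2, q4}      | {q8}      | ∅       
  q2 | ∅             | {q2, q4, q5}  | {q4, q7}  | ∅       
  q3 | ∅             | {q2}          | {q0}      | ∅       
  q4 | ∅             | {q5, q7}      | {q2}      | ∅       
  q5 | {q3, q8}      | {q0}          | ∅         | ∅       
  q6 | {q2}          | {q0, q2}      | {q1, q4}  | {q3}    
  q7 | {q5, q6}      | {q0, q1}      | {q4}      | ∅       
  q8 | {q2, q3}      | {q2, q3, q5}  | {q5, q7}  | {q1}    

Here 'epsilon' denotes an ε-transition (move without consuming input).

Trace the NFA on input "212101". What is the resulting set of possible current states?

Start: ε-closure({q0}) = {q0, q7}.
Read '2': q0→{q8}, q7→{q4}; union {q4, q8}; ε-closure = {q1, q4, q8}.
Read '1': q1→{q2, q4}, q4→{q5, q7}, q8→{q2, q3, q5}; now {q2, q3, q4, q5, q7}.
Read '2': q2→{q4, q7}, q3→{q0}, q4→{q2}, q5→∅, q7→{q4}; now {q0, q2, q4, q7}.
Read '1': q0→{q0, q4}, q2→{q2, q4, q5}, q4→{q5, q7}, q7→{q0, q1}; now {q0, q1, q2, q4, q5, q7}.
Read '0': q0→{q1}, q1→{q3, q6, q8}, q2→∅, q4→∅, q5→{q3, q8}, q7→{q5, q6}; now {q1, q3, q5, q6, q8}.
Read '1': q1→{q2, q4}, q3→{q2}, q5→{q0}, q6→{q0, q2}, q8→{q2, q3, q5}; union {q0, q2, q3, q4, q5}; ε-closure = {q0, q2, q3, q4, q5, q7}.

{q0, q2, q3, q4, q5, q7}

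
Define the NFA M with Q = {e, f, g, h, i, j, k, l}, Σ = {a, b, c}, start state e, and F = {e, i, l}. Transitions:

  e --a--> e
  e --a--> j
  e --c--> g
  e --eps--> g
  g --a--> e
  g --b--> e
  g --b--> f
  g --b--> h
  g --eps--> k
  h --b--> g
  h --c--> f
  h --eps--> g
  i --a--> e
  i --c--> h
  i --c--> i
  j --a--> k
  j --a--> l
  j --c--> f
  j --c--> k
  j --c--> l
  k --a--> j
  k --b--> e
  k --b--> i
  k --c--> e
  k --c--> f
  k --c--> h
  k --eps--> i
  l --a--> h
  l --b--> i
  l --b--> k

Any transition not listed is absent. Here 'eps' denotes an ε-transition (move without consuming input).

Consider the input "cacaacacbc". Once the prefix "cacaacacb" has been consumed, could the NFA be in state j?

Start: ε-closure({e}) = {e, g, i, k}.
Read 'c': e→{g}, g→∅, i→{h, i}, k→{e, f, h}; union {e, f, g, h, i}; ε-closure = {e, f, g, h, i, k}.
Read 'a': e→{e, j}, f→∅, g→{e}, h→∅, i→{e}, k→{j}; union {e, j}; ε-closure = {e, g, i, j, k}.
Read 'c': e→{g}, g→∅, i→{h, i}, j→{f, k, l}, k→{e, f, h}; now {e, f, g, h, i, k, l}.
Read 'a': e→{e, j}, f→∅, g→{e}, h→∅, i→{e}, k→{j}, l→{h}; union {e, h, j}; ε-closure = {e, g, h, i, j, k}.
Read 'a': e→{e, j}, g→{e}, h→∅, i→{e}, j→{k, l}, k→{j}; union {e, j, k, l}; ε-closure = {e, g, i, j, k, l}.
Read 'c': e→{g}, g→∅, i→{h, i}, j→{f, k, l}, k→{e, f, h}, l→∅; now {e, f, g, h, i, k, l}.
Read 'a': e→{e, j}, f→∅, g→{e}, h→∅, i→{e}, k→{j}, l→{h}; union {e, h, j}; ε-closure = {e, g, h, i, j, k}.
Read 'c': e→{g}, g→∅, h→{f}, i→{h, i}, j→{f, k, l}, k→{e, f, h}; now {e, f, g, h, i, k, l}.
Read 'b': e→∅, f→∅, g→{e, f, h}, h→{g}, i→∅, k→{e, i}, l→{i, k}; now {e, f, g, h, i, k}.
State j is not in {e, f, g, h, i, k}.

No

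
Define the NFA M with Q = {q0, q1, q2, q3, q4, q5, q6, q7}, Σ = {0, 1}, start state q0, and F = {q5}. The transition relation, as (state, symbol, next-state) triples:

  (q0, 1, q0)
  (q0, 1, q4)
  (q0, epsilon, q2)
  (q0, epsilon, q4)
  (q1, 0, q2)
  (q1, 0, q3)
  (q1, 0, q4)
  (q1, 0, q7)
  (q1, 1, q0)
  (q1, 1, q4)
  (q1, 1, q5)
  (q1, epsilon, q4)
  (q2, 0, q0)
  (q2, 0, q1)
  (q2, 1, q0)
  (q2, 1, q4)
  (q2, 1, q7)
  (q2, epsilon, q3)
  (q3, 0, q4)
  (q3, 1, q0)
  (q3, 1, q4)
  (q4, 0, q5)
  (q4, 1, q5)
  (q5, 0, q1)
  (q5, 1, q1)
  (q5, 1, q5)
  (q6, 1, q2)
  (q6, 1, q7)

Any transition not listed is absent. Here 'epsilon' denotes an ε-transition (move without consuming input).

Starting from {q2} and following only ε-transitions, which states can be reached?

Begin with {q2}.
ε-move q2 → q3; add q3.

{q2, q3}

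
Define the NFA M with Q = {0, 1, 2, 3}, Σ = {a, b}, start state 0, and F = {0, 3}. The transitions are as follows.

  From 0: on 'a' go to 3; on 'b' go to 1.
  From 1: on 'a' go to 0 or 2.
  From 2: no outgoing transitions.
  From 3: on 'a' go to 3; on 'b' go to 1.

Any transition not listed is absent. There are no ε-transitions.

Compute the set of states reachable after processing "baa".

{3}

Start in {0}.
Read 'b': {0} → {1}.
Read 'a': {1} → {0, 2}.
Read 'a': {0, 2} → {3}.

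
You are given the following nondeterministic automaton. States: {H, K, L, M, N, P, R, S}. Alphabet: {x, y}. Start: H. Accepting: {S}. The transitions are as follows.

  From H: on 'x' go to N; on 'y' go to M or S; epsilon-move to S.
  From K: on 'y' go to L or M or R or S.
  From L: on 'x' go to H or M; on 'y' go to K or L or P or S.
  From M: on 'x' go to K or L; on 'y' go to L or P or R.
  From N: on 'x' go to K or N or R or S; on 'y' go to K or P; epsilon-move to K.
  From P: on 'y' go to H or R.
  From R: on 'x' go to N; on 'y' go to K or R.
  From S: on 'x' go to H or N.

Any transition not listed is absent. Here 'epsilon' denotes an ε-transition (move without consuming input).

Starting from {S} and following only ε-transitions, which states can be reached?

{S}

Begin with {S}.
No ε-moves leave this set, so the closure equals the set itself.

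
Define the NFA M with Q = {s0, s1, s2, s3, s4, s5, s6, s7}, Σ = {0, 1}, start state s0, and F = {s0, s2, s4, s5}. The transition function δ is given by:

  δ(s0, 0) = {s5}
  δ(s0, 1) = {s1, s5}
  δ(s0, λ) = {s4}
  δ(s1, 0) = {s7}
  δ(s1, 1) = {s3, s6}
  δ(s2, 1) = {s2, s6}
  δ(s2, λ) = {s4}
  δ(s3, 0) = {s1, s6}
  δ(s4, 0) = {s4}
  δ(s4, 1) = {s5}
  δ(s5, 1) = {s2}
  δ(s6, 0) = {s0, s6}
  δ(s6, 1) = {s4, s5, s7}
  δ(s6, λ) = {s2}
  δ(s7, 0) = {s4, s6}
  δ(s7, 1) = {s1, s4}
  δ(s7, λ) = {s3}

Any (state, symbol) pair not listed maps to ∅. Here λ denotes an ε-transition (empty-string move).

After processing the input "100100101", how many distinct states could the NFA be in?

7

Start: ε-closure({s0}) = {s0, s4}.
Read '1': {s0, s4} → {s1, s5}.
Read '0': {s1, s5} → {s3, s7}.
Read '0': {s3, s7} → {s1, s2, s4, s6}.
Read '1': {s1, s2, s4, s6} → {s2, s3, s4, s5, s6, s7}.
Read '0': {s2, s3, s4, s5, s6, s7} → {s0, s1, s2, s4, s6}.
Read '0': {s0, s1, s2, s4, s6} → {s0, s2, s3, s4, s5, s6, s7}.
Read '1': {s0, s2, s3, s4, s5, s6, s7} → {s1, s2, s3, s4, s5, s6, s7}.
Read '0': {s1, s2, s3, s4, s5, s6, s7} → {s0, s1, s2, s3, s4, s6, s7}.
Read '1': {s0, s1, s2, s3, s4, s6, s7} → {s1, s2, s3, s4, s5, s6, s7}.
That set has 7 states.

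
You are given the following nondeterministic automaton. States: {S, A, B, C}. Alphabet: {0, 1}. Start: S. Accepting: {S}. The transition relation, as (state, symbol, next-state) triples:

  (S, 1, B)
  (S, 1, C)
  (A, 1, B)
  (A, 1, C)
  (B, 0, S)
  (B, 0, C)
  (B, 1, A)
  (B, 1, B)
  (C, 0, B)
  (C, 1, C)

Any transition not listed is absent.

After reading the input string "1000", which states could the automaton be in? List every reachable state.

{S, B, C}

Start in {S}.
Read '1': {S} → {B, C}.
Read '0': {B, C} → {S, B, C}.
Read '0': {S, B, C} → {S, B, C}.
Read '0': {S, B, C} → {S, B, C}.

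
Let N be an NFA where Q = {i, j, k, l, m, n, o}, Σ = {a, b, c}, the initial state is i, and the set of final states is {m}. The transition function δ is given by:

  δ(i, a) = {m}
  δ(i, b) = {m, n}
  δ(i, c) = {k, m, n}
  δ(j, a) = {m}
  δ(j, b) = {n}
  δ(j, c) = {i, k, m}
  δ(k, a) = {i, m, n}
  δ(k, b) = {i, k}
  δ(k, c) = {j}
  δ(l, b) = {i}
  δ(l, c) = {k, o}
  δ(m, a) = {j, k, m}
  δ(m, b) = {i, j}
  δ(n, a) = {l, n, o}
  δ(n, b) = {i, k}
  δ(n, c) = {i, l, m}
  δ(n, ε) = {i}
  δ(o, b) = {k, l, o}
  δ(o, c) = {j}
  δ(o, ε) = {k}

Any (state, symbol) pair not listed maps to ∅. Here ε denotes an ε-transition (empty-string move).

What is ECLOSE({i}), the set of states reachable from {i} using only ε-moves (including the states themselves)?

Begin with {i}.
No ε-moves leave this set, so the closure equals the set itself.

{i}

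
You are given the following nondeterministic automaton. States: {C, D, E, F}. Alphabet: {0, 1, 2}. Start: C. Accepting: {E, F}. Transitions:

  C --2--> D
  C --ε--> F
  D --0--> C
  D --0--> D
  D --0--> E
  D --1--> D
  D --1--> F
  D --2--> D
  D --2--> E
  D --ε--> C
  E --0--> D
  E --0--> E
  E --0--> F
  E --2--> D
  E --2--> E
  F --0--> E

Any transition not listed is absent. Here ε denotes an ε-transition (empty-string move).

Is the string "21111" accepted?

Yes

Start: ε-closure({C}) = {C, F}.
Read '2': C→{D}, F→∅; union {D}; ε-closure = {C, D, F}.
Read '1': C→∅, D→{D, F}, F→∅; union {D, F}; ε-closure = {C, D, F}.
Read '1': C→∅, D→{D, F}, F→∅; union {D, F}; ε-closure = {C, D, F}.
Read '1': C→∅, D→{D, F}, F→∅; union {D, F}; ε-closure = {C, D, F}.
Read '1': C→∅, D→{D, F}, F→∅; union {D, F}; ε-closure = {C, D, F}.
The final set {C, D, F} contains the accepting state F.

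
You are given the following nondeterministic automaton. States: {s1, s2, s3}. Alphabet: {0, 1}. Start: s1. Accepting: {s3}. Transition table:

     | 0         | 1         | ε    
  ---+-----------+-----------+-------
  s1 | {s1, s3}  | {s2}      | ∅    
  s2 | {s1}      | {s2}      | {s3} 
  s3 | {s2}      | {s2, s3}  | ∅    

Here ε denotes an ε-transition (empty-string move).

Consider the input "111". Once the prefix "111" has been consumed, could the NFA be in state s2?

Yes

Start in {s1}.
Read '1': {s1} → {s2, s3}.
Read '1': {s2, s3} → {s2, s3}.
Read '1': {s2, s3} → {s2, s3}.
State s2 is in {s2, s3}.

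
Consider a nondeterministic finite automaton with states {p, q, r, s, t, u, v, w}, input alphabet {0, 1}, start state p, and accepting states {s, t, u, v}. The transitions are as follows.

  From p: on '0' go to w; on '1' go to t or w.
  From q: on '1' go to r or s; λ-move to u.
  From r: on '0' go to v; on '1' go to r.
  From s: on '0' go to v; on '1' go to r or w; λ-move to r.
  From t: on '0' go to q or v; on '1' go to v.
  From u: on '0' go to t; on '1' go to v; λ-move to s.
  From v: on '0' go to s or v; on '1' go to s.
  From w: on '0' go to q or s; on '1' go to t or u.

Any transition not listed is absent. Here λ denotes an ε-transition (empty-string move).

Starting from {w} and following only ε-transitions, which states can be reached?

{w}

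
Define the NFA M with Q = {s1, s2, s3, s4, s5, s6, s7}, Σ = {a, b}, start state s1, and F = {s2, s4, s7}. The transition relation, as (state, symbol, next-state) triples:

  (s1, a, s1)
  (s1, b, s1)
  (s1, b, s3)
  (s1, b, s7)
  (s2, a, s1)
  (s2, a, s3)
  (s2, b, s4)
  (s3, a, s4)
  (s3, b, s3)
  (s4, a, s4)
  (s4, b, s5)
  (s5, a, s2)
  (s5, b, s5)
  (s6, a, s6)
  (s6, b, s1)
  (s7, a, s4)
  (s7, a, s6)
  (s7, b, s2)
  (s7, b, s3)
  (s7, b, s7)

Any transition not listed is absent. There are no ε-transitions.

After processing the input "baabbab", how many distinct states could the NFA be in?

5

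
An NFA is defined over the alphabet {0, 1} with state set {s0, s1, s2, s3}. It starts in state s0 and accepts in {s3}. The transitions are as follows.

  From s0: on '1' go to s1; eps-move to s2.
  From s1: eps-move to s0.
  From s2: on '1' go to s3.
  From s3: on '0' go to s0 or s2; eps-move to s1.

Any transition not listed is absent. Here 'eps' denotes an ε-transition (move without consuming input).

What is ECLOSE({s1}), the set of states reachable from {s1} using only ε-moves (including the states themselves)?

Begin with {s1}.
ε-move s1 → s0; add s0.
ε-move s0 → s2; add s2.

{s0, s1, s2}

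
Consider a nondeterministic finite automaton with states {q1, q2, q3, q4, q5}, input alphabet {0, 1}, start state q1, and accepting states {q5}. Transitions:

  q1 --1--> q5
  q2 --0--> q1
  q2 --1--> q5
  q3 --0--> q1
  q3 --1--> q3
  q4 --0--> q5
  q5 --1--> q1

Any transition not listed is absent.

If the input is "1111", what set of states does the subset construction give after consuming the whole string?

Start in {q1}.
Read '1': {q1} → {q5}.
Read '1': {q5} → {q1}.
Read '1': {q1} → {q5}.
Read '1': {q5} → {q1}.

{q1}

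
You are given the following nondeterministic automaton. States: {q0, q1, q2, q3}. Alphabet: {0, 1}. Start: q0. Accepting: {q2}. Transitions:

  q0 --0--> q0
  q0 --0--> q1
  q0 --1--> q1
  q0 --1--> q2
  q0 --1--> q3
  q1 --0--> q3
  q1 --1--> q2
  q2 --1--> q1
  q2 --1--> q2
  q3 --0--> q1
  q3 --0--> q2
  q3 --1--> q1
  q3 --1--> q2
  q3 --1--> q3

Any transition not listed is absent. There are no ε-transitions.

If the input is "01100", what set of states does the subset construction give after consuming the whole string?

{q1, q2, q3}

Start in {q0}.
Read '0': {q0} → {q0, q1}.
Read '1': {q0, q1} → {q1, q2, q3}.
Read '1': {q1, q2, q3} → {q1, q2, q3}.
Read '0': {q1, q2, q3} → {q1, q2, q3}.
Read '0': {q1, q2, q3} → {q1, q2, q3}.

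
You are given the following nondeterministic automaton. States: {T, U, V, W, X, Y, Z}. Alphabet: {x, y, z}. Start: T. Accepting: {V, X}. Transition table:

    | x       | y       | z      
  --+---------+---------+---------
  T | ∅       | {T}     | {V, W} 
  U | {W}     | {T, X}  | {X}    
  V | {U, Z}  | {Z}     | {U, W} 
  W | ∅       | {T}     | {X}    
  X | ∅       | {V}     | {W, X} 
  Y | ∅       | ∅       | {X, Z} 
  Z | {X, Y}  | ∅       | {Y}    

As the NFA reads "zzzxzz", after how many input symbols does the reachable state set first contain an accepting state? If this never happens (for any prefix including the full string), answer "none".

1

Start in {T}.
Read 'z': T→{V, W}; now {V, W}.
None of the earlier sets intersect F, but {V, W} does.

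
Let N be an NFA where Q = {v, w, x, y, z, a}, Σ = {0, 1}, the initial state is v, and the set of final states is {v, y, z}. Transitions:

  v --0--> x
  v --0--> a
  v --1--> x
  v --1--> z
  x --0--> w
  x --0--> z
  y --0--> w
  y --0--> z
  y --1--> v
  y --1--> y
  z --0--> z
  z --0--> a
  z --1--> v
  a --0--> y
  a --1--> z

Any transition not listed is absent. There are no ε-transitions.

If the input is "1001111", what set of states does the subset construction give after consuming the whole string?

Start in {v}.
Read '1': {v} → {x, z}.
Read '0': {x, z} → {w, z, a}.
Read '0': {w, z, a} → {y, z, a}.
Read '1': {y, z, a} → {v, y, z}.
Read '1': {v, y, z} → {v, x, y, z}.
Read '1': {v, x, y, z} → {v, x, y, z}.
Read '1': {v, x, y, z} → {v, x, y, z}.

{v, x, y, z}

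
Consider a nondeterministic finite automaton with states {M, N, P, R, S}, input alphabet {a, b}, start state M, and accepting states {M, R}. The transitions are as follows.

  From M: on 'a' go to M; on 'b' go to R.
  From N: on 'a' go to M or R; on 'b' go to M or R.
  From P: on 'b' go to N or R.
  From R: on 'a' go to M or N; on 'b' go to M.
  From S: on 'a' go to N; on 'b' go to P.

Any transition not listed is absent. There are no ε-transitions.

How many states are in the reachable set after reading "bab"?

2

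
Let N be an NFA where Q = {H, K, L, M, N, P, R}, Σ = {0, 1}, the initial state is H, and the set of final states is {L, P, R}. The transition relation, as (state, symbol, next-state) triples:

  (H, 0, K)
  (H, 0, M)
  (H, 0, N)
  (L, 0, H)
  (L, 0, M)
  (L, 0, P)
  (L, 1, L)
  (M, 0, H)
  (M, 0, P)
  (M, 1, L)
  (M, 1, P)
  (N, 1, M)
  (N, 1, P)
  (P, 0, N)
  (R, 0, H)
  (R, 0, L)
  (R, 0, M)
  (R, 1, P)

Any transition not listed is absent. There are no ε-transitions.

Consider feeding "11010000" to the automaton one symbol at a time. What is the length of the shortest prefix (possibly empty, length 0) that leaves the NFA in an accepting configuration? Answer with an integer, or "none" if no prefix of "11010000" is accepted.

none

Start in {H}.
Read '1': {H} → ∅.
The set is empty and remains empty for the remaining 7 symbols.
No reachable set along the way intersects F.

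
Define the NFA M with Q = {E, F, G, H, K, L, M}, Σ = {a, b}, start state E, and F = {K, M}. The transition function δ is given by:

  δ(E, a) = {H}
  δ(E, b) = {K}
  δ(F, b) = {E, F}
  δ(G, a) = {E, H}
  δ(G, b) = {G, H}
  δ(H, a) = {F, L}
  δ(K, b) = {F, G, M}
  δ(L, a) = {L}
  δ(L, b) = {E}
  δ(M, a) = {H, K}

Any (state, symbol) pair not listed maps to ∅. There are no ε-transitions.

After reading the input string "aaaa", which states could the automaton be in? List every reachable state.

{L}

Start in {E}.
Read 'a': {E} → {H}.
Read 'a': {H} → {F, L}.
Read 'a': {F, L} → {L}.
Read 'a': {L} → {L}.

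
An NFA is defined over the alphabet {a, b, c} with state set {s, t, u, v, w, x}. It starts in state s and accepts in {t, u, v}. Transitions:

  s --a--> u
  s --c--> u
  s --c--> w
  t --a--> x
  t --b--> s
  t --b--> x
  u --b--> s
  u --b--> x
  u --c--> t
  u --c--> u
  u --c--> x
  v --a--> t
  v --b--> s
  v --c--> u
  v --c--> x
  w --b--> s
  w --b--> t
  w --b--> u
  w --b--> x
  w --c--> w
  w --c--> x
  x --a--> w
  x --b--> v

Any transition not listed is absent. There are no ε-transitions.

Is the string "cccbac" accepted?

Start in {s}.
Read 'c': s→{u, w}; now {u, w}.
Read 'c': u→{t, u, x}, w→{w, x}; now {t, u, w, x}.
Read 'c': t→∅, u→{t, u, x}, w→{w, x}, x→∅; now {t, u, w, x}.
Read 'b': t→{s, x}, u→{s, x}, w→{s, t, u, x}, x→{v}; now {s, t, u, v, x}.
Read 'a': s→{u}, t→{x}, u→∅, v→{t}, x→{w}; now {t, u, w, x}.
Read 'c': t→∅, u→{t, u, x}, w→{w, x}, x→∅; now {t, u, w, x}.
The final set {t, u, w, x} contains the accepting states t, u.

Yes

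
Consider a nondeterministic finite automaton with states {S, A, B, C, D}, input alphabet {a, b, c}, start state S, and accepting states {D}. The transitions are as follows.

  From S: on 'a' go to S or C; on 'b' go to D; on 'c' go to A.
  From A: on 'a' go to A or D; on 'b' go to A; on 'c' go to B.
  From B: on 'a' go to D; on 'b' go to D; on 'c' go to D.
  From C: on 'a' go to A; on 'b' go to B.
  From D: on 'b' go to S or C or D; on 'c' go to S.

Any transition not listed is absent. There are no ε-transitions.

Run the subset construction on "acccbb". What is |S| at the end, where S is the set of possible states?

4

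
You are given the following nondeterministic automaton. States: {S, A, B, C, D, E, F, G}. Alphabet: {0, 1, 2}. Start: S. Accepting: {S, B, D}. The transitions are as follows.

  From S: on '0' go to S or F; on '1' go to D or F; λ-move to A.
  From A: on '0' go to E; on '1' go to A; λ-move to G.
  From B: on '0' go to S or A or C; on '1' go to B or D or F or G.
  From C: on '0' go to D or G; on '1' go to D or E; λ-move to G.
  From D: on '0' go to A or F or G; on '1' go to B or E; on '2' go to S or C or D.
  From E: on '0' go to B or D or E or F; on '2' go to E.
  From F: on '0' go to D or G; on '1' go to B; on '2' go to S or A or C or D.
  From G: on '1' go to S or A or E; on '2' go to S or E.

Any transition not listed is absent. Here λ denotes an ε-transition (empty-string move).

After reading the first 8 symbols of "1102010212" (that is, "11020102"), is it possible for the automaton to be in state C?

Yes

Start: ε-closure({S}) = {S, A, G}.
Read '1': {S, A, G} → {S, A, D, E, F, G}.
Read '1': {S, A, D, E, F, G} → {S, A, B, D, E, F, G}.
Read '0': {S, A, B, D, E, F, G} → {S, A, B, C, D, E, F, G}.
Read '2': {S, A, B, C, D, E, F, G} → {S, A, C, D, E, G}.
Read '0': {S, A, C, D, E, G} → {S, A, B, D, E, F, G}.
Read '1': {S, A, B, D, E, F, G} → {S, A, B, D, E, F, G}.
Read '0': {S, A, B, D, E, F, G} → {S, A, B, C, D, E, F, G}.
Read '2': {S, A, B, C, D, E, F, G} → {S, A, C, D, E, G}.
State C is in {S, A, C, D, E, G}.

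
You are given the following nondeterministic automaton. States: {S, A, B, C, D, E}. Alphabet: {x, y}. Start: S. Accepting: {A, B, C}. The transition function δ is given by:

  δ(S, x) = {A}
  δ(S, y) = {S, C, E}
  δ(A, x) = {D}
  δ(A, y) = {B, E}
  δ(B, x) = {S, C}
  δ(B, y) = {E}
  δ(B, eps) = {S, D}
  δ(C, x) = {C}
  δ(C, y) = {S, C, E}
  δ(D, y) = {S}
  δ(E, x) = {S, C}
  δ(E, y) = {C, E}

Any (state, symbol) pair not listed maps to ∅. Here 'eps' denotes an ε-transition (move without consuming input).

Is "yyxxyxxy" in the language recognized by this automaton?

Start in {S}.
Read 'y': S→{S, C, E}; now {S, C, E}.
Read 'y': S→{S, C, E}, C→{S, C, E}, E→{C, E}; now {S, C, E}.
Read 'x': S→{A}, C→{C}, E→{S, C}; now {S, A, C}.
Read 'x': S→{A}, A→{D}, C→{C}; now {A, C, D}.
Read 'y': A→{B, E}, C→{S, C, E}, D→{S}; union {S, B, C, E}; ε-closure = {S, B, C, D, E}.
Read 'x': S→{A}, B→{S, C}, C→{C}, D→∅, E→{S, C}; now {S, A, C}.
Read 'x': S→{A}, A→{D}, C→{C}; now {A, C, D}.
Read 'y': A→{B, E}, C→{S, C, E}, D→{S}; union {S, B, C, E}; ε-closure = {S, B, C, D, E}.
The final set {S, B, C, D, E} contains the accepting states B, C.

Yes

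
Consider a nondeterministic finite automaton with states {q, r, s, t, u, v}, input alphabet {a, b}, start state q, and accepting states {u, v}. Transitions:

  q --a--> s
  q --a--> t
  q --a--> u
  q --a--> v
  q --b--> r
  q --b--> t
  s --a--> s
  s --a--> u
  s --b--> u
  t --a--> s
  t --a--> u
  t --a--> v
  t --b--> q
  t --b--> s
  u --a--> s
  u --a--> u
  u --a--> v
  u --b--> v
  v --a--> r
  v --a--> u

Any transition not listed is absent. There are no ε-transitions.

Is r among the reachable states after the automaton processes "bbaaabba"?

Start in {q}.
Read 'b': q→{r, t}; now {r, t}.
Read 'b': r→∅, t→{q, s}; now {q, s}.
Read 'a': q→{s, t, u, v}, s→{s, u}; now {s, t, u, v}.
Read 'a': s→{s, u}, t→{s, u, v}, u→{s, u, v}, v→{r, u}; now {r, s, u, v}.
Read 'a': r→∅, s→{s, u}, u→{s, u, v}, v→{r, u}; now {r, s, u, v}.
Read 'b': r→∅, s→{u}, u→{v}, v→∅; now {u, v}.
Read 'b': u→{v}, v→∅; now {v}.
Read 'a': v→{r, u}; now {r, u}.
State r is in {r, u}.

Yes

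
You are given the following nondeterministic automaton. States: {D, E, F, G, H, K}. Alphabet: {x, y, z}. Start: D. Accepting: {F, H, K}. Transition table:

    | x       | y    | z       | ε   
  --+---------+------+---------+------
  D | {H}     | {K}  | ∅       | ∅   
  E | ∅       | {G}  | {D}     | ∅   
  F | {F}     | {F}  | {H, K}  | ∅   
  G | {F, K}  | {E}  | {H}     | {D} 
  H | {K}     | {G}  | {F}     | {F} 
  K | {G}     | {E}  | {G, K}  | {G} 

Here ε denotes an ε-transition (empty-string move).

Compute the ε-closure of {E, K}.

Begin with {E, K}.
ε-move K → G; add G.
ε-move G → D; add D.

{D, E, G, K}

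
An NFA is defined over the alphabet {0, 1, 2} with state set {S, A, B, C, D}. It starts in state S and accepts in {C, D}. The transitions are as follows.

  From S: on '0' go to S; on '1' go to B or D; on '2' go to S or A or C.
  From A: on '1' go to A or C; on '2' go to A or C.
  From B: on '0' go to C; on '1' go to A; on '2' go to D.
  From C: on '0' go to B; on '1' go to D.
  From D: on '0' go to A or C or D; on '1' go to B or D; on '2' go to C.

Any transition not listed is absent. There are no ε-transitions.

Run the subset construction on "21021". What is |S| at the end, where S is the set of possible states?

4

Start in {S}.
Read '2': S→{S, A, C}; now {S, A, C}.
Read '1': S→{B, D}, A→{A, C}, C→{D}; now {A, B, C, D}.
Read '0': A→∅, B→{C}, C→{B}, D→{A, C, D}; now {A, B, C, D}.
Read '2': A→{A, C}, B→{D}, C→∅, D→{C}; now {A, C, D}.
Read '1': A→{A, C}, C→{D}, D→{B, D}; now {A, B, C, D}.
That set has 4 states.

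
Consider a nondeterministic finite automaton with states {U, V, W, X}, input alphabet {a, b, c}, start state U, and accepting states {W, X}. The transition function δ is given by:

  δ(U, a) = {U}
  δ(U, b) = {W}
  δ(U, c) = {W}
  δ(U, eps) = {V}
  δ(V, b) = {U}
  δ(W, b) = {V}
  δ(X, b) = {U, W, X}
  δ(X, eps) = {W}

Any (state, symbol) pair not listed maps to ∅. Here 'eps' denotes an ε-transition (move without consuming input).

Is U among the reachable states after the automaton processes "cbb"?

Yes

Start: ε-closure({U}) = {U, V}.
Read 'c': {U, V} → {W}.
Read 'b': {W} → {V}.
Read 'b': {V} → {U, V}.
State U is in {U, V}.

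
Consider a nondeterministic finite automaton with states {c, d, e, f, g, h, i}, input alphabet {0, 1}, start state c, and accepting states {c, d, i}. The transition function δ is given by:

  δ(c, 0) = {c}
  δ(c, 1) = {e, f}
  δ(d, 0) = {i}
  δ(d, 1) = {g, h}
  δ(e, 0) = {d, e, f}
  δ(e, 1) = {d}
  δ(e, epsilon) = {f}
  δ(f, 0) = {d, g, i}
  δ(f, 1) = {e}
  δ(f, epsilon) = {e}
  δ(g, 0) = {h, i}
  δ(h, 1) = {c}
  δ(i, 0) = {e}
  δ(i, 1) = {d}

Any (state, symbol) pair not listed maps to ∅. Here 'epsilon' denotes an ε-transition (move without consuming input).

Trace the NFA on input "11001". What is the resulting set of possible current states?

{c, d, e, f, g, h}

Start in {c}.
Read '1': {c} → {e, f}.
Read '1': {e, f} → {d, e, f}.
Read '0': {d, e, f} → {d, e, f, g, i}.
Read '0': {d, e, f, g, i} → {d, e, f, g, h, i}.
Read '1': {d, e, f, g, h, i} → {c, d, e, f, g, h}.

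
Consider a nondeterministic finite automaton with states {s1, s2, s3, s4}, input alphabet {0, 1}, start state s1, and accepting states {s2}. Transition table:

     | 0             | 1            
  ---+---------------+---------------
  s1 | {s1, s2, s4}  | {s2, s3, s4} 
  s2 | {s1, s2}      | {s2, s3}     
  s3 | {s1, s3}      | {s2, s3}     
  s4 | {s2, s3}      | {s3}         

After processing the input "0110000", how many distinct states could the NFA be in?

4

Start in {s1}.
Read '0': s1→{s1, s2, s4}; now {s1, s2, s4}.
Read '1': s1→{s2, s3, s4}, s2→{s2, s3}, s4→{s3}; now {s2, s3, s4}.
Read '1': s2→{s2, s3}, s3→{s2, s3}, s4→{s3}; now {s2, s3}.
Read '0': s2→{s1, s2}, s3→{s1, s3}; now {s1, s2, s3}.
Read '0': s1→{s1, s2, s4}, s2→{s1, s2}, s3→{s1, s3}; now {s1, s2, s3, s4}.
Read '0': s1→{s1, s2, s4}, s2→{s1, s2}, s3→{s1, s3}, s4→{s2, s3}; now {s1, s2, s3, s4}.
Read '0': s1→{s1, s2, s4}, s2→{s1, s2}, s3→{s1, s3}, s4→{s2, s3}; now {s1, s2, s3, s4}.
That set has 4 states.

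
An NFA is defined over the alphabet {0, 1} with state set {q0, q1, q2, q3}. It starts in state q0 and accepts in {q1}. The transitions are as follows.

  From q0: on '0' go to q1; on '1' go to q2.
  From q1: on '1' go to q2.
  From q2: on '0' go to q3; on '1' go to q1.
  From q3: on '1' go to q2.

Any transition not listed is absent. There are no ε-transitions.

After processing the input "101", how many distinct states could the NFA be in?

1

Start in {q0}.
Read '1': {q0} → {q2}.
Read '0': {q2} → {q3}.
Read '1': {q3} → {q2}.
That set has 1 state.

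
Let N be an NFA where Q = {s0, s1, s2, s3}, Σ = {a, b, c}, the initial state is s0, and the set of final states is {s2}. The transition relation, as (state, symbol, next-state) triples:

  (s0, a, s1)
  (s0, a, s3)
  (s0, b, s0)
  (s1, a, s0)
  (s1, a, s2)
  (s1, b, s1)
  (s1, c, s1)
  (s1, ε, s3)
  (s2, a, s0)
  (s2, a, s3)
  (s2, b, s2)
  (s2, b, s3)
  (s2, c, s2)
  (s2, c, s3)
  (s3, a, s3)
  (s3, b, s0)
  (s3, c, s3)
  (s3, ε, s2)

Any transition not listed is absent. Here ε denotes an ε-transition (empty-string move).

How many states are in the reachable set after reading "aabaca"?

Start in {s0}.
Read 'a': s0→{s1, s3}; union {s1, s3}; ε-closure = {s1, s2, s3}.
Read 'a': s1→{s0, s2}, s2→{s0, s3}, s3→{s3}; now {s0, s2, s3}.
Read 'b': s0→{s0}, s2→{s2, s3}, s3→{s0}; now {s0, s2, s3}.
Read 'a': s0→{s1, s3}, s2→{s0, s3}, s3→{s3}; union {s0, s1, s3}; ε-closure = {s0, s1, s2, s3}.
Read 'c': s0→∅, s1→{s1}, s2→{s2, s3}, s3→{s3}; now {s1, s2, s3}.
Read 'a': s1→{s0, s2}, s2→{s0, s3}, s3→{s3}; now {s0, s2, s3}.
That set has 3 states.

3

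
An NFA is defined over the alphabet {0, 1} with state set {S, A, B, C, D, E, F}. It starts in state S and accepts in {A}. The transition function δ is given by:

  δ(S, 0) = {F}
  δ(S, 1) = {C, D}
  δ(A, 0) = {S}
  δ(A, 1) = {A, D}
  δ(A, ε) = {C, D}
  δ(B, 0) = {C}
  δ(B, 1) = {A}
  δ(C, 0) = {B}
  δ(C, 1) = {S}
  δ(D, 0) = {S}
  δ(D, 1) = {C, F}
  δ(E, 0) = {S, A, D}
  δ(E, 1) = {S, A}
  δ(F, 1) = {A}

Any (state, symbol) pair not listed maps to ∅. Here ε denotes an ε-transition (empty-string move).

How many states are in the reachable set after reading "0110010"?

Start in {S}.
Read '0': S→{F}; now {F}.
Read '1': F→{A}; union {A}; ε-closure = {A, C, D}.
Read '1': A→{A, D}, C→{S}, D→{C, F}; now {S, A, C, D, F}.
Read '0': S→{F}, A→{S}, C→{B}, D→{S}, F→∅; now {S, B, F}.
Read '0': S→{F}, B→{C}, F→∅; now {C, F}.
Read '1': C→{S}, F→{A}; union {S, A}; ε-closure = {S, A, C, D}.
Read '0': S→{F}, A→{S}, C→{B}, D→{S}; now {S, B, F}.
That set has 3 states.

3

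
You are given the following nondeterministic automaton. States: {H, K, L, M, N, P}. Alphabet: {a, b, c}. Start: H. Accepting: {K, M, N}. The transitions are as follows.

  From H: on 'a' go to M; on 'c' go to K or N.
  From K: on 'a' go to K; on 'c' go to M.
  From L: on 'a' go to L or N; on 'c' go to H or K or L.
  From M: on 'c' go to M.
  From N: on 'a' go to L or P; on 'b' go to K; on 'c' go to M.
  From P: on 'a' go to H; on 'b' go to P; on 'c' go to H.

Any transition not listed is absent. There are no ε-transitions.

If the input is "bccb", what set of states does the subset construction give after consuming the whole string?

Start in {H}.
Read 'b': {H} → ∅.
The set is empty and remains empty for the remaining 3 symbols.

∅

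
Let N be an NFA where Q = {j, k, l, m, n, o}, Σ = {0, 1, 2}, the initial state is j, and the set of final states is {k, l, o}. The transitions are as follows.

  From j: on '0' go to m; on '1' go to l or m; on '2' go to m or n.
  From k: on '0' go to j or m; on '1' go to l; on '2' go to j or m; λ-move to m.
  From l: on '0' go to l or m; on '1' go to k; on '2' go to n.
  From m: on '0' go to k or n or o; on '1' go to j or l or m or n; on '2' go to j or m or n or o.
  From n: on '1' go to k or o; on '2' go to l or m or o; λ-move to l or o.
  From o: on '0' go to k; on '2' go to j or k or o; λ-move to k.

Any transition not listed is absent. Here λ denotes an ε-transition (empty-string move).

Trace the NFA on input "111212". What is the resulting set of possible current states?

{j, k, l, m, n, o}

Start in {j}.
Read '1': {j} → {l, m}.
Read '1': {l, m} → {j, k, l, m, n, o}.
Read '1': {j, k, l, m, n, o} → {j, k, l, m, n, o}.
Read '2': {j, k, l, m, n, o} → {j, k, l, m, n, o}.
Read '1': {j, k, l, m, n, o} → {j, k, l, m, n, o}.
Read '2': {j, k, l, m, n, o} → {j, k, l, m, n, o}.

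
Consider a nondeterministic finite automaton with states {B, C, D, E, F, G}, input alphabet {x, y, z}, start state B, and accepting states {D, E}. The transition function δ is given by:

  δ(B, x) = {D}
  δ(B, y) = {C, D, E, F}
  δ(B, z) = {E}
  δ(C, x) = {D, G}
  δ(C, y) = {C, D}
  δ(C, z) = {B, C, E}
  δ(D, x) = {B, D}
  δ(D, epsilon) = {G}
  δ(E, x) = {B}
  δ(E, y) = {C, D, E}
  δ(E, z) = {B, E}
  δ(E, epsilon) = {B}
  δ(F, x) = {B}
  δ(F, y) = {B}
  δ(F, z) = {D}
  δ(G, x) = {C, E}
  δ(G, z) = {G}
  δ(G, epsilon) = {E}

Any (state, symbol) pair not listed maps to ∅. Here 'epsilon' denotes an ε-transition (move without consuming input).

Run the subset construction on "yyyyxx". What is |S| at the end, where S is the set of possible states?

5

Start in {B}.
Read 'y': {B} → {B, C, D, E, F, G}.
Read 'y': {B, C, D, E, F, G} → {B, C, D, E, F, G}.
Read 'y': {B, C, D, E, F, G} → {B, C, D, E, F, G}.
Read 'y': {B, C, D, E, F, G} → {B, C, D, E, F, G}.
Read 'x': {B, C, D, E, F, G} → {B, C, D, E, G}.
Read 'x': {B, C, D, E, G} → {B, C, D, E, G}.
That set has 5 states.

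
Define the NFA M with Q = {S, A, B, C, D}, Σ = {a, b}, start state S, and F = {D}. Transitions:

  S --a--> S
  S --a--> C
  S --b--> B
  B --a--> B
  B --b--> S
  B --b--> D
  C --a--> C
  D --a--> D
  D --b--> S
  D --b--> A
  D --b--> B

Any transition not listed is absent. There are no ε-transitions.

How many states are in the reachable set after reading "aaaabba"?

Start in {S}.
Read 'a': S→{S, C}; now {S, C}.
Read 'a': S→{S, C}, C→{C}; now {S, C}.
Read 'a': S→{S, C}, C→{C}; now {S, C}.
Read 'a': S→{S, C}, C→{C}; now {S, C}.
Read 'b': S→{B}, C→∅; now {B}.
Read 'b': B→{S, D}; now {S, D}.
Read 'a': S→{S, C}, D→{D}; now {S, C, D}.
That set has 3 states.

3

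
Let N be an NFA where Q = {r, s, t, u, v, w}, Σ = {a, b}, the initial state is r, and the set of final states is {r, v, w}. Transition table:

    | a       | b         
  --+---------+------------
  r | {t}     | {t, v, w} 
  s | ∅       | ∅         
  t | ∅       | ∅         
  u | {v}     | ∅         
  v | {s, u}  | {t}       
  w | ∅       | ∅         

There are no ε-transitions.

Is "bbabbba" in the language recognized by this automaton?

No

Start in {r}.
Read 'b': r→{t, v, w}; now {t, v, w}.
Read 'b': t→∅, v→{t}, w→∅; now {t}.
Read 'a': t→∅; now ∅.
The set is empty and remains empty for the remaining 4 symbols.
The final set ∅ contains no accepting state.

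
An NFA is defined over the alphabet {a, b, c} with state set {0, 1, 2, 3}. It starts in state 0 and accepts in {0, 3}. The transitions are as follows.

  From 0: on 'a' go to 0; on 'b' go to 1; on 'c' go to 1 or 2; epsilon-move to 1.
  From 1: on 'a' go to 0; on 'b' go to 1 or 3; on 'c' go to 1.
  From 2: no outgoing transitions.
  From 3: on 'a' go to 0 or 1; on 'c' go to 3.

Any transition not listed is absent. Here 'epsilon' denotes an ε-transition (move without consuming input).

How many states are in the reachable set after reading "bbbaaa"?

Start: ε-closure({0}) = {0, 1}.
Read 'b': 0→{1}, 1→{1, 3}; now {1, 3}.
Read 'b': 1→{1, 3}, 3→∅; now {1, 3}.
Read 'b': 1→{1, 3}, 3→∅; now {1, 3}.
Read 'a': 1→{0}, 3→{0, 1}; now {0, 1}.
Read 'a': 0→{0}, 1→{0}; union {0}; ε-closure = {0, 1}.
Read 'a': 0→{0}, 1→{0}; union {0}; ε-closure = {0, 1}.
That set has 2 states.

2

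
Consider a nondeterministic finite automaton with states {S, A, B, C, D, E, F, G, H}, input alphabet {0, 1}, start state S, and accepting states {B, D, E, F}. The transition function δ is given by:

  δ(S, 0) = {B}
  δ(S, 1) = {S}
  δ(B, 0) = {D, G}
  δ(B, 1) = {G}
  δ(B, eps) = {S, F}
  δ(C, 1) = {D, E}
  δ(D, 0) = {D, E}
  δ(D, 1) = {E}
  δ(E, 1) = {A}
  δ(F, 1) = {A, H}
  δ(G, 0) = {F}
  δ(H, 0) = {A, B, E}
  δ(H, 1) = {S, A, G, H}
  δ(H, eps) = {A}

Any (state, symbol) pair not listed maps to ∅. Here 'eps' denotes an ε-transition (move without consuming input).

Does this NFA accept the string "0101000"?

Start in {S}.
Read '0': {S} → {S, B, F}.
Read '1': {S, B, F} → {S, A, G, H}.
Read '0': {S, A, G, H} → {S, A, B, E, F}.
Read '1': {S, A, B, E, F} → {S, A, G, H}.
Read '0': {S, A, G, H} → {S, A, B, E, F}.
Read '0': {S, A, B, E, F} → {S, B, D, F, G}.
Read '0': {S, B, D, F, G} → {S, B, D, E, F, G}.
The final set {S, B, D, E, F, G} contains the accepting states B, D, E, F.

Yes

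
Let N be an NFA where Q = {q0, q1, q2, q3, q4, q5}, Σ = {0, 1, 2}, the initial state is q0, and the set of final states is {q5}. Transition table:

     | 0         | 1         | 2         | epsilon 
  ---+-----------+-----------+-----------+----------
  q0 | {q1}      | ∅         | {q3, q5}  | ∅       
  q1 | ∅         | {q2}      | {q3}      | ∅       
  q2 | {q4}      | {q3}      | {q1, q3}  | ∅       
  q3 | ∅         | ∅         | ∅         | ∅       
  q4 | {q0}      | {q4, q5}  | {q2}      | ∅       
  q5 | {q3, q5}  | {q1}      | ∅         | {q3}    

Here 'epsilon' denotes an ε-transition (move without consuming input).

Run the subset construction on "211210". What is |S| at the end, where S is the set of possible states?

Start in {q0}.
Read '2': q0→{q3, q5}; now {q3, q5}.
Read '1': q3→∅, q5→{q1}; now {q1}.
Read '1': q1→{q2}; now {q2}.
Read '2': q2→{q1, q3}; now {q1, q3}.
Read '1': q1→{q2}, q3→∅; now {q2}.
Read '0': q2→{q4}; now {q4}.
That set has 1 state.

1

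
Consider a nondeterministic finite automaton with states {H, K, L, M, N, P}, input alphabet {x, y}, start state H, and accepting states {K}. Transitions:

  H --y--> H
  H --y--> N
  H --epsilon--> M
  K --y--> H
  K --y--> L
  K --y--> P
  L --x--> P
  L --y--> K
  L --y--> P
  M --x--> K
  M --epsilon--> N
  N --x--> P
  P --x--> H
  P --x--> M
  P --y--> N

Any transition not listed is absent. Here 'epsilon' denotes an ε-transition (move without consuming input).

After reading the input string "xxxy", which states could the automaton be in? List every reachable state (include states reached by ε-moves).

{H, L, M, N, P}

Start: ε-closure({H}) = {H, M, N}.
Read 'x': H→∅, M→{K}, N→{P}; now {K, P}.
Read 'x': K→∅, P→{H, M}; union {H, M}; ε-closure = {H, M, N}.
Read 'x': H→∅, M→{K}, N→{P}; now {K, P}.
Read 'y': K→{H, L, P}, P→{N}; union {H, L, N, P}; ε-closure = {H, L, M, N, P}.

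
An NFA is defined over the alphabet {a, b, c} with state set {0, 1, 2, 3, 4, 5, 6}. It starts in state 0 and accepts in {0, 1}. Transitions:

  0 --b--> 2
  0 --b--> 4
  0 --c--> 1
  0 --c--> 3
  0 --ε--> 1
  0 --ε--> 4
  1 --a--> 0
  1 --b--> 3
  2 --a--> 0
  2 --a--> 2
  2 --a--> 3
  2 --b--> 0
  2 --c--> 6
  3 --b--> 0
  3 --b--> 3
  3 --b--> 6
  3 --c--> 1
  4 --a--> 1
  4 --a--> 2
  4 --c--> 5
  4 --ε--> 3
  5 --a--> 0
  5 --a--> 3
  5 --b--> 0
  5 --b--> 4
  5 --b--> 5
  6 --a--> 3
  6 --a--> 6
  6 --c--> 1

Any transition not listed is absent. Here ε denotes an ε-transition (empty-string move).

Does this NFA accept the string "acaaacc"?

Yes

Start: ε-closure({0}) = {0, 1, 3, 4}.
Read 'a': 0→∅, 1→{0}, 3→∅, 4→{1, 2}; union {0, 1, 2}; ε-closure = {0, 1, 2, 3, 4}.
Read 'c': 0→{1, 3}, 1→∅, 2→{6}, 3→{1}, 4→{5}; now {1, 3, 5, 6}.
Read 'a': 1→{0}, 3→∅, 5→{0, 3}, 6→{3, 6}; union {0, 3, 6}; ε-closure = {0, 1, 3, 4, 6}.
Read 'a': 0→∅, 1→{0}, 3→∅, 4→{1, 2}, 6→{3, 6}; union {0, 1, 2, 3, 6}; ε-closure = {0, 1, 2, 3, 4, 6}.
Read 'a': 0→∅, 1→{0}, 2→{0, 2, 3}, 3→∅, 4→{1, 2}, 6→{3, 6}; union {0, 1, 2, 3, 6}; ε-closure = {0, 1, 2, 3, 4, 6}.
Read 'c': 0→{1, 3}, 1→∅, 2→{6}, 3→{1}, 4→{5}, 6→{1}; now {1, 3, 5, 6}.
Read 'c': 1→∅, 3→{1}, 5→∅, 6→{1}; now {1}.
The final set {1} contains the accepting state 1.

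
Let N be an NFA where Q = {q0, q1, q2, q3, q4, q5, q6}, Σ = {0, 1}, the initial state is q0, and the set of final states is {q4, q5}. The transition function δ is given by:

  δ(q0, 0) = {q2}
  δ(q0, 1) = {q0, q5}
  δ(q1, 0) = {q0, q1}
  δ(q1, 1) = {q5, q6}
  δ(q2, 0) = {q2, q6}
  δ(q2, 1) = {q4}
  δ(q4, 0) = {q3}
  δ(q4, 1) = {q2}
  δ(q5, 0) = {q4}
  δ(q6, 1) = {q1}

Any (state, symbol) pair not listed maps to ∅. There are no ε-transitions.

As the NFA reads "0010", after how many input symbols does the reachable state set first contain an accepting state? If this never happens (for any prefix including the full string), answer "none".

Start in {q0}.
Read '0': {q0} → {q2}.
Read '0': {q2} → {q2, q6}.
Read '1': {q2, q6} → {q1, q4}.
None of the earlier sets intersect F, but {q1, q4} does.

3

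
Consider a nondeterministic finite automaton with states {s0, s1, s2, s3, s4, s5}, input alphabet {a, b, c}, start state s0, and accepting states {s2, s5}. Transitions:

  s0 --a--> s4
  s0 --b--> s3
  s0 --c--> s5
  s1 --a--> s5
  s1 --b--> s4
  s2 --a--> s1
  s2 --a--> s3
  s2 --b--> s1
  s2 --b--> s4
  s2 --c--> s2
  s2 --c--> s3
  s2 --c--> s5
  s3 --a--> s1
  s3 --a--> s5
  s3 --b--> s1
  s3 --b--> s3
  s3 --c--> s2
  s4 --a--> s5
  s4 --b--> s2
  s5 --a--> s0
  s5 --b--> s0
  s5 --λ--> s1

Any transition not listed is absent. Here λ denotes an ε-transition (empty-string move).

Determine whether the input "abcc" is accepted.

Yes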